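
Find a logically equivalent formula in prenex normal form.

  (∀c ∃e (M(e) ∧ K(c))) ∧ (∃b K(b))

All bound variables are already distinct, so no renaming is needed.
Finally move all quantifiers to the prefix:
  ∀c ∃e ∃b (M(e) ∧ K(c) ∧ K(b))

∀c ∃e ∃b (M(e) ∧ K(c) ∧ K(b))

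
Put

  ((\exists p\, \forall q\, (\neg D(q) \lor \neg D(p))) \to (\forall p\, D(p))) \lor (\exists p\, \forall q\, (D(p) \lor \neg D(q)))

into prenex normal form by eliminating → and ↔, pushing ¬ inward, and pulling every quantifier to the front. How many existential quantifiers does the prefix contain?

2

First replace A → B with ¬A ∨ B.
  \neg (\exists p\, \forall q\, (\neg D(q) \lor \neg D(p))) \lor (\forall p\, D(p)) \lor (\exists p\, \forall q\, (D(p) \lor \neg D(q)))
Drive negations inward (¬∀x A ≡ ∃x ¬A, ¬∃x A ≡ ∀x ¬A, De Morgan for ∧/∨):
  (\forall p\, \exists q\, (D(q) \land D(p))) \lor (\forall p\, D(p)) \lor (\exists p\, \forall q\, (D(p) \lor \neg D(q)))
Standardize variables apart so no two quantifiers bind the same name: p↦v1, p↦c, q↦a.
  (\forall p\, \exists q\, (D(q) \land D(p))) \lor (\forall v1\, D(v1)) \lor (\exists c\, \forall a\, (D(c) \lor \neg D(a)))
Finally move all quantifiers to the prefix:
  \forall p\, \exists q\, \forall v1\, \exists c\, \forall a\, (D(q) \land D(p) \lor D(v1) \lor D(c) \lor \neg D(a))
The prefix is \forall p \exists q \forall v1 \exists c \forall a: 3 universal, 2 existential.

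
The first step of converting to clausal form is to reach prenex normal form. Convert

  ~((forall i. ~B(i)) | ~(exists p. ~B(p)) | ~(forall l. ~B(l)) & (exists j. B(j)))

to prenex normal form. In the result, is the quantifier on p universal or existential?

existential

Drive negations inward (¬∀x A ≡ ∃x ¬A, ¬∃x A ≡ ∀x ¬A, De Morgan for ∧/∨):
  (exists i. B(i)) & (exists p. ~B(p)) & ((forall l. ~B(l)) | (forall j. ~B(j)))
All bound variables are already distinct, so no renaming is needed.
Extract every quantifier outward, since the variables are now distinct and don't occur free across branches:
  exists i. exists p. forall l. forall j. (B(i) & ~B(p) & (~B(l) | ~B(j)))
The quantifier exists p sits under an even number of negations, so it remains existential.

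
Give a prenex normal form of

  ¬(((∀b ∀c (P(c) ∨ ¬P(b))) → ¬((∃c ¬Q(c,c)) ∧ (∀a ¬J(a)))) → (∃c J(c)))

Rewrite implications/biconditionals: A → B as ¬A ∨ B.
  ¬(¬(¬(∀b ∀c (P(c) ∨ ¬P(b))) ∨ ¬((∃c ¬Q(c,c)) ∧ (∀a ¬J(a)))) ∨ (∃c J(c)))
Push ¬ through the quantifiers and connectives to reach negation normal form:
  ((∃b ∃c (¬P(c) ∧ P(b))) ∨ (∀c Q(c,c)) ∨ (∃a J(a))) ∧ (∀c ¬J(c))
Rename bound variables to avoid capture: c↦w, c↦v.
  ((∃b ∃c (¬P(c) ∧ P(b))) ∨ (∀w Q(w,w)) ∨ (∃a J(a))) ∧ (∀v ¬J(v))
Finally move all quantifiers to the prefix:
  ∃b ∃c ∀w ∃a ∀v ((¬P(c) ∧ P(b) ∨ Q(w,w) ∨ J(a)) ∧ ¬J(v))

∃b ∃c ∀w ∃a ∀v ((¬P(c) ∧ P(b) ∨ Q(w,w) ∨ J(a)) ∧ ¬J(v))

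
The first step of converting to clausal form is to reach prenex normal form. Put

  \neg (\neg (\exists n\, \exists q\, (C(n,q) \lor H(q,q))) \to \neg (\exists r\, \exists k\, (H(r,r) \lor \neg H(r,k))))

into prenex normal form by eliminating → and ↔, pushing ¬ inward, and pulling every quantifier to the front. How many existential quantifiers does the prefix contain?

Eliminate → and ↔ using ¬ and ∨.
  \neg (\neg \neg (\exists n\, \exists q\, (C(n,q) \lor H(q,q))) \lor \neg (\exists r\, \exists k\, (H(r,r) \lor \neg H(r,k))))
Push ¬ through the quantifiers and connectives to reach negation normal form:
  (\forall n\, \forall q\, (\neg C(n,q) \land \neg H(q,q))) \land (\exists r\, \exists k\, (H(r,r) \lor \neg H(r,k)))
All bound variables are already distinct, so no renaming is needed.
Finally move all quantifiers to the prefix:
  \forall n\, \forall q\, \exists r\, \exists k\, (\neg C(n,q) \land \neg H(q,q) \land (H(r,r) \lor \neg H(r,k)))
The prefix is \forall n \forall q \exists r \exists k: 2 universal, 2 existential.

2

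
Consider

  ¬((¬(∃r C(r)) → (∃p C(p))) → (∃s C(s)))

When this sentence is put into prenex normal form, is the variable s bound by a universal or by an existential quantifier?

Eliminate → and ↔ using ¬ and ∨.
  ¬(¬(¬¬(∃r C(r)) ∨ (∃p C(p))) ∨ (∃s C(s)))
Push ¬ through the quantifiers and connectives to reach negation normal form:
  ((∃r C(r)) ∨ (∃p C(p))) ∧ (∀s ¬C(s))
All bound variables are already distinct, so no renaming is needed.
Extract every quantifier outward, since the variables are now distinct and don't occur free across branches:
  ∃r ∃p ∀s ((C(r) ∨ C(p)) ∧ ¬C(s))
The quantifier ∃s sits under an odd number of negations (counting the antecedent side of each →), so it flips to ∀s.

universal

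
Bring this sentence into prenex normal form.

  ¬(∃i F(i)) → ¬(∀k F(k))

First replace A → B with ¬A ∨ B.
  ¬¬(∃i F(i)) ∨ ¬(∀k F(k))
Push ¬ through the quantifiers and connectives to reach negation normal form:
  (∃i F(i)) ∨ (∃k ¬F(k))
All bound variables are already distinct, so no renaming is needed.
Extract every quantifier outward, since the variables are now distinct and don't occur free across branches:
  ∃i ∃k (F(i) ∨ ¬F(k))

∃i ∃k (F(i) ∨ ¬F(k))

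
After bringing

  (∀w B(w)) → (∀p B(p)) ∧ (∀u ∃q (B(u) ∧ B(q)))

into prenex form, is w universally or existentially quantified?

existential

First replace A → B with ¬A ∨ B.
  ¬(∀w B(w)) ∨ (∀p B(p)) ∧ (∀u ∃q (B(u) ∧ B(q)))
Push ¬ through the quantifiers and connectives to reach negation normal form:
  (∃w ¬B(w)) ∨ (∀p B(p)) ∧ (∀u ∃q (B(u) ∧ B(q)))
All bound variables are already distinct, so no renaming is needed.
Extract every quantifier outward, since the variables are now distinct and don't occur free across branches:
  ∃w ∀p ∀u ∃q (¬B(w) ∨ B(p) ∧ B(u) ∧ B(q))
The quantifier ∀w sits under an odd number of negations (counting the antecedent side of each →), so it flips to ∃w.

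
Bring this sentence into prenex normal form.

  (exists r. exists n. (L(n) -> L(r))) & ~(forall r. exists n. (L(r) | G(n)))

exists r. exists n. exists q. forall t. ((~L(n) | L(r)) & ~L(q) & ~G(t))

First replace A → B with ¬A ∨ B.
  (exists r. exists n. (~L(n) | L(r))) & ~(forall r. exists n. (L(r) | G(n)))
Move each ¬ inward, flipping quantifiers it crosses:
  (exists r. exists n. (~L(n) | L(r))) & (exists r. forall n. (~L(r) & ~G(n)))
Standardize variables apart so no two quantifiers bind the same name: r↦q, n↦t.
  (exists r. exists n. (~L(n) | L(r))) & (exists q. forall t. (~L(q) & ~G(t)))
Extract every quantifier outward, since the variables are now distinct and don't occur free across branches:
  exists r. exists n. exists q. forall t. ((~L(n) | L(r)) & ~L(q) & ~G(t))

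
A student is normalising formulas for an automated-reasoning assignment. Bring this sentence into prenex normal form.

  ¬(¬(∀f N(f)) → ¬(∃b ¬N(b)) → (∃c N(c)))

∃f ∀b ∀c (¬N(f) ∧ N(b) ∧ ¬N(c))

Rewrite implications/biconditionals: A → B as ¬A ∨ B.
  ¬(¬¬(∀f N(f)) ∨ ¬¬(∃b ¬N(b)) ∨ (∃c N(c)))
Move each ¬ inward, flipping quantifiers it crosses:
  (∃f ¬N(f)) ∧ (∀b N(b)) ∧ (∀c ¬N(c))
All bound variables are already distinct, so no renaming is needed.
Extract every quantifier outward, since the variables are now distinct and don't occur free across branches:
  ∃f ∀b ∀c (¬N(f) ∧ N(b) ∧ ¬N(c))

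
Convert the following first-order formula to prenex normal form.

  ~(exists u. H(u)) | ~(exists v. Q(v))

forall u. forall v. (~H(u) | ~Q(v))

Drive negations inward (¬∀x A ≡ ∃x ¬A, ¬∃x A ≡ ∀x ¬A, De Morgan for ∧/∨):
  (forall u. ~H(u)) | (forall v. ~Q(v))
All bound variables are already distinct, so no renaming is needed.
Extract every quantifier outward, since the variables are now distinct and don't occur free across branches:
  forall u. forall v. (~H(u) | ~Q(v))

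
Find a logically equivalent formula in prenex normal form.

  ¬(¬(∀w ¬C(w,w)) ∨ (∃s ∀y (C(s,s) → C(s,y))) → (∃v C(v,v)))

Eliminate → and ↔ using ¬ and ∨.
  ¬(¬(¬(∀w ¬C(w,w)) ∨ (∃s ∀y (¬C(s,s) ∨ C(s,y)))) ∨ (∃v C(v,v)))
Push ¬ through the quantifiers and connectives to reach negation normal form:
  ((∃w C(w,w)) ∨ (∃s ∀y (¬C(s,s) ∨ C(s,y)))) ∧ (∀v ¬C(v,v))
Finally move all quantifiers to the prefix:
  ∃w ∃s ∀y ∀v ((C(w,w) ∨ ¬C(s,s) ∨ C(s,y)) ∧ ¬C(v,v))

∃w ∃s ∀y ∀v ((C(w,w) ∨ ¬C(s,s) ∨ C(s,y)) ∧ ¬C(v,v))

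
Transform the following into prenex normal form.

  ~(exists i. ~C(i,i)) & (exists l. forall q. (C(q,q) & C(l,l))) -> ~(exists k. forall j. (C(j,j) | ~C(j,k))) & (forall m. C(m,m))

exists i. forall l. exists q. forall k. exists j. forall m. (~C(i,i) | ~C(q,q) | ~C(l,l) | ~C(j,j) & C(j,k) & C(m,m))

Rewrite implications/biconditionals: A → B as ¬A ∨ B.
  ~(~(exists i. ~C(i,i)) & (exists l. forall q. (C(q,q) & C(l,l)))) | ~(exists k. forall j. (C(j,j) | ~C(j,k))) & (forall m. C(m,m))
Drive negations inward (¬∀x A ≡ ∃x ¬A, ¬∃x A ≡ ∀x ¬A, De Morgan for ∧/∨):
  (exists i. ~C(i,i)) | (forall l. exists q. (~C(q,q) | ~C(l,l))) | (forall k. exists j. (~C(j,j) & C(j,k))) & (forall m. C(m,m))
Finally move all quantifiers to the prefix:
  exists i. forall l. exists q. forall k. exists j. forall m. (~C(i,i) | ~C(q,q) | ~C(l,l) | ~C(j,j) & C(j,k) & C(m,m))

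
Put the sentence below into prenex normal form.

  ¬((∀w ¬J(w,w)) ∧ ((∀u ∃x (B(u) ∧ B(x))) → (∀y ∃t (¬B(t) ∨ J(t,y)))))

First replace A → B with ¬A ∨ B.
  ¬((∀w ¬J(w,w)) ∧ (¬(∀u ∃x (B(u) ∧ B(x))) ∨ (∀y ∃t (¬B(t) ∨ J(t,y)))))
Drive negations inward (¬∀x A ≡ ∃x ¬A, ¬∃x A ≡ ∀x ¬A, De Morgan for ∧/∨):
  (∃w J(w,w)) ∨ (∀u ∃x (B(u) ∧ B(x))) ∧ (∃y ∀t (B(t) ∧ ¬J(t,y)))
Finally move all quantifiers to the prefix:
  ∃w ∀u ∃x ∃y ∀t (J(w,w) ∨ B(u) ∧ B(x) ∧ B(t) ∧ ¬J(t,y))

∃w ∀u ∃x ∃y ∀t (J(w,w) ∨ B(u) ∧ B(x) ∧ B(t) ∧ ¬J(t,y))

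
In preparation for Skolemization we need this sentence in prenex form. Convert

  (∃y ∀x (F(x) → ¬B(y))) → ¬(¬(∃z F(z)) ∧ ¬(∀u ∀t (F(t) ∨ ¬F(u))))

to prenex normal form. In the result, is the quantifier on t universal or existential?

Rewrite implications/biconditionals: A → B as ¬A ∨ B.
  ¬(∃y ∀x (¬F(x) ∨ ¬B(y))) ∨ ¬(¬(∃z F(z)) ∧ ¬(∀u ∀t (F(t) ∨ ¬F(u))))
Move each ¬ inward, flipping quantifiers it crosses:
  (∀y ∃x (F(x) ∧ B(y))) ∨ (∃z F(z)) ∨ (∀u ∀t (F(t) ∨ ¬F(u)))
Pull the quantifiers to the front (each side's bound variable is not free in the other side):
  ∀y ∃x ∃z ∀u ∀t (F(x) ∧ B(y) ∨ F(z) ∨ F(t) ∨ ¬F(u))
The quantifier ∀t sits under an even number of negations (counting the antecedent side of each →), so it remains universal.

universal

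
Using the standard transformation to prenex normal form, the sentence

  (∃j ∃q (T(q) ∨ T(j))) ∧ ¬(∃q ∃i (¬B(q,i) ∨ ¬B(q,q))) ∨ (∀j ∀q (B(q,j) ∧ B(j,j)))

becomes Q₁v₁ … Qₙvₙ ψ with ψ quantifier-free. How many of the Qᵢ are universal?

Push ¬ through the quantifiers and connectives to reach negation normal form:
  (∃j ∃q (T(q) ∨ T(j))) ∧ (∀q ∀i (B(q,i) ∧ B(q,q))) ∨ (∀j ∀q (B(q,j) ∧ B(j,j)))
Give each quantifier a distinct variable: q↦b, j↦z1, q↦v1.
  (∃j ∃q (T(q) ∨ T(j))) ∧ (∀b ∀i (B(b,i) ∧ B(b,b))) ∨ (∀z1 ∀v1 (B(v1,z1) ∧ B(z1,z1)))
Finally move all quantifiers to the prefix:
  ∃j ∃q ∀b ∀i ∀z1 ∀v1 ((T(q) ∨ T(j)) ∧ B(b,i) ∧ B(b,b) ∨ B(v1,z1) ∧ B(z1,z1))
The prefix is ∃j ∃q ∀b ∀i ∀z1 ∀v1: 4 universal, 2 existential.

4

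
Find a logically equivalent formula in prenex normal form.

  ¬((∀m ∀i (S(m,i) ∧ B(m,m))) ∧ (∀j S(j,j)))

∃m ∃i ∃j (¬S(m,i) ∨ ¬B(m,m) ∨ ¬S(j,j))

Move each ¬ inward, flipping quantifiers it crosses:
  (∃m ∃i (¬S(m,i) ∨ ¬B(m,m))) ∨ (∃j ¬S(j,j))
Finally move all quantifiers to the prefix:
  ∃m ∃i ∃j (¬S(m,i) ∨ ¬B(m,m) ∨ ¬S(j,j))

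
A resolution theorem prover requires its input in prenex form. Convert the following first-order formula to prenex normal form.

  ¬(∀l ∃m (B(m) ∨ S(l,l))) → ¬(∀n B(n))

Rewrite implications/biconditionals: A → B as ¬A ∨ B.
  ¬¬(∀l ∃m (B(m) ∨ S(l,l))) ∨ ¬(∀n B(n))
Push ¬ through the quantifiers and connectives to reach negation normal form:
  (∀l ∃m (B(m) ∨ S(l,l))) ∨ (∃n ¬B(n))
All bound variables are already distinct, so no renaming is needed.
Extract every quantifier outward, since the variables are now distinct and don't occur free across branches:
  ∀l ∃m ∃n (B(m) ∨ S(l,l) ∨ ¬B(n))

∀l ∃m ∃n (B(m) ∨ S(l,l) ∨ ¬B(n))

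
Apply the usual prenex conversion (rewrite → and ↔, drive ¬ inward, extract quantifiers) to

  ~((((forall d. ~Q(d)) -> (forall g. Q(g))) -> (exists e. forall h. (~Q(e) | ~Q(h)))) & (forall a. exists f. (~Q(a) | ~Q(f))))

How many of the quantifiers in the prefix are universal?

Rewrite implications/biconditionals: A → B as ¬A ∨ B.
  ~((~(~(forall d. ~Q(d)) | (forall g. Q(g))) | (exists e. forall h. (~Q(e) | ~Q(h)))) & (forall a. exists f. (~Q(a) | ~Q(f))))
Drive negations inward (¬∀x A ≡ ∃x ¬A, ¬∃x A ≡ ∀x ¬A, De Morgan for ∧/∨):
  ((exists d. Q(d)) | (forall g. Q(g))) & (forall e. exists h. (Q(e) & Q(h))) | (exists a. forall f. (Q(a) & Q(f)))
All bound variables are already distinct, so no renaming is needed.
Pull the quantifiers to the front (each side's bound variable is not free in the other side):
  exists d. forall g. forall e. exists h. exists a. forall f. ((Q(d) | Q(g)) & Q(e) & Q(h) | Q(a) & Q(f))
The prefix is exists d forall g forall e exists h exists a forall f: 3 universal, 3 existential.

3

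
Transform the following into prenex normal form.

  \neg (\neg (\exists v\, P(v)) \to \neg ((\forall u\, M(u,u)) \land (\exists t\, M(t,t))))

\forall v\, \forall u\, \exists t\, (\neg P(v) \land M(u,u) \land M(t,t))

First replace A → B with ¬A ∨ B.
  \neg (\neg \neg (\exists v\, P(v)) \lor \neg ((\forall u\, M(u,u)) \land (\exists t\, M(t,t))))
Move each ¬ inward, flipping quantifiers it crosses:
  (\forall v\, \neg P(v)) \land (\forall u\, M(u,u)) \land (\exists t\, M(t,t))
All bound variables are already distinct, so no renaming is needed.
Finally move all quantifiers to the prefix:
  \forall v\, \forall u\, \exists t\, (\neg P(v) \land M(u,u) \land M(t,t))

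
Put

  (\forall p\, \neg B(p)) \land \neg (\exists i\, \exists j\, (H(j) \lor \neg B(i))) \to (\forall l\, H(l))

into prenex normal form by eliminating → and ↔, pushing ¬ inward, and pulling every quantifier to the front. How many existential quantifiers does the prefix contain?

3

Eliminate → and ↔ using ¬ and ∨.
  \neg ((\forall p\, \neg B(p)) \land \neg (\exists i\, \exists j\, (H(j) \lor \neg B(i)))) \lor (\forall l\, H(l))
Push ¬ through the quantifiers and connectives to reach negation normal form:
  (\exists p\, B(p)) \lor (\exists i\, \exists j\, (H(j) \lor \neg B(i))) \lor (\forall l\, H(l))
All bound variables are already distinct, so no renaming is needed.
Pull the quantifiers to the front (each side's bound variable is not free in the other side):
  \exists p\, \exists i\, \exists j\, \forall l\, (B(p) \lor H(j) \lor \neg B(i) \lor H(l))
The prefix is \exists p \exists i \exists j \forall l: 1 universal, 3 existential.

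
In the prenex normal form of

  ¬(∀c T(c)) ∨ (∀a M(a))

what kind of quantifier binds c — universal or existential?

Move each ¬ inward, flipping quantifiers it crosses:
  (∃c ¬T(c)) ∨ (∀a M(a))
Extract every quantifier outward, since the variables are now distinct and don't occur free across branches:
  ∃c ∀a (¬T(c) ∨ M(a))
The quantifier ∀c sits under an odd number of negations, so it flips to ∃c.

existential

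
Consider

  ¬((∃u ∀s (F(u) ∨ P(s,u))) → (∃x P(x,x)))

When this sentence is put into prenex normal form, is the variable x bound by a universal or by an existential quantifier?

Eliminate → and ↔ using ¬ and ∨.
  ¬(¬(∃u ∀s (F(u) ∨ P(s,u))) ∨ (∃x P(x,x)))
Drive negations inward (¬∀x A ≡ ∃x ¬A, ¬∃x A ≡ ∀x ¬A, De Morgan for ∧/∨):
  (∃u ∀s (F(u) ∨ P(s,u))) ∧ (∀x ¬P(x,x))
All bound variables are already distinct, so no renaming is needed.
Pull the quantifiers to the front (each side's bound variable is not free in the other side):
  ∃u ∀s ∀x ((F(u) ∨ P(s,u)) ∧ ¬P(x,x))
The quantifier ∃x sits under an odd number of negations (counting the antecedent side of each →), so it flips to ∀x.

universal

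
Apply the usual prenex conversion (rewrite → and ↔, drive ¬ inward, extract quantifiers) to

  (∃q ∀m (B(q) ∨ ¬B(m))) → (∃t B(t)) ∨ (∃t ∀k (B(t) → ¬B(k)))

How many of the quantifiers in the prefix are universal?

Eliminate → and ↔ using ¬ and ∨.
  ¬(∃q ∀m (B(q) ∨ ¬B(m))) ∨ (∃t B(t)) ∨ (∃t ∀k (¬B(t) ∨ ¬B(k)))
Push ¬ through the quantifiers and connectives to reach negation normal form:
  (∀q ∃m (¬B(q) ∧ B(m))) ∨ (∃t B(t)) ∨ (∃t ∀k (¬B(t) ∨ ¬B(k)))
Give each quantifier a distinct variable: t↦r.
  (∀q ∃m (¬B(q) ∧ B(m))) ∨ (∃t B(t)) ∨ (∃r ∀k (¬B(r) ∨ ¬B(k)))
Finally move all quantifiers to the prefix:
  ∀q ∃m ∃t ∃r ∀k (¬B(q) ∧ B(m) ∨ B(t) ∨ ¬B(r) ∨ ¬B(k))
The prefix is ∀q ∃m ∃t ∃r ∀k: 2 universal, 3 existential.

2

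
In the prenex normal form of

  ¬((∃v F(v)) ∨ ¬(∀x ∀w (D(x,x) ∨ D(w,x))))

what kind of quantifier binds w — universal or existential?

Drive negations inward (¬∀x A ≡ ∃x ¬A, ¬∃x A ≡ ∀x ¬A, De Morgan for ∧/∨):
  (∀v ¬F(v)) ∧ (∀x ∀w (D(x,x) ∨ D(w,x)))
All bound variables are already distinct, so no renaming is needed.
Extract every quantifier outward, since the variables are now distinct and don't occur free across branches:
  ∀v ∀x ∀w (¬F(v) ∧ (D(x,x) ∨ D(w,x)))
The quantifier ∀w sits under an even number of negations, so it remains universal.

universal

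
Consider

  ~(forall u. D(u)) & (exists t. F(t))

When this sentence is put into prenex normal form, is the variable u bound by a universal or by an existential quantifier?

Drive negations inward (¬∀x A ≡ ∃x ¬A, ¬∃x A ≡ ∀x ¬A, De Morgan for ∧/∨):
  (exists u. ~D(u)) & (exists t. F(t))
All bound variables are already distinct, so no renaming is needed.
Finally move all quantifiers to the prefix:
  exists u. exists t. (~D(u) & F(t))
The quantifier forall u sits under an odd number of negations, so it flips to exists u.

existential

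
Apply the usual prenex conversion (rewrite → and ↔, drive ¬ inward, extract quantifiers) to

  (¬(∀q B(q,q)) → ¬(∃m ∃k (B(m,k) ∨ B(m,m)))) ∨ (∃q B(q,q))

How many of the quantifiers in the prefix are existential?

Eliminate → and ↔ using ¬ and ∨.
  ¬¬(∀q B(q,q)) ∨ ¬(∃m ∃k (B(m,k) ∨ B(m,m))) ∨ (∃q B(q,q))
Push ¬ through the quantifiers and connectives to reach negation normal form:
  (∀q B(q,q)) ∨ (∀m ∀k (¬B(m,k) ∧ ¬B(m,m))) ∨ (∃q B(q,q))
Standardize variables apart so no two quantifiers bind the same name: q↦z.
  (∀q B(q,q)) ∨ (∀m ∀k (¬B(m,k) ∧ ¬B(m,m))) ∨ (∃z B(z,z))
Pull the quantifiers to the front (each side's bound variable is not free in the other side):
  ∀q ∀m ∀k ∃z (B(q,q) ∨ ¬B(m,k) ∧ ¬B(m,m) ∨ B(z,z))
The prefix is ∀q ∀m ∀k ∃z: 3 universal, 1 existential.

1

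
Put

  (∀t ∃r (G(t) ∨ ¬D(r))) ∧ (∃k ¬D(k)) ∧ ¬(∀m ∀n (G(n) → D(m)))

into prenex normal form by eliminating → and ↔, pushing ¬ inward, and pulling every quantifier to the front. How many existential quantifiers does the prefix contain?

Rewrite implications/biconditionals: A → B as ¬A ∨ B.
  (∀t ∃r (G(t) ∨ ¬D(r))) ∧ (∃k ¬D(k)) ∧ ¬(∀m ∀n (¬G(n) ∨ D(m)))
Move each ¬ inward, flipping quantifiers it crosses:
  (∀t ∃r (G(t) ∨ ¬D(r))) ∧ (∃k ¬D(k)) ∧ (∃m ∃n (G(n) ∧ ¬D(m)))
All bound variables are already distinct, so no renaming is needed.
Finally move all quantifiers to the prefix:
  ∀t ∃r ∃k ∃m ∃n ((G(t) ∨ ¬D(r)) ∧ ¬D(k) ∧ G(n) ∧ ¬D(m))
The prefix is ∀t ∃r ∃k ∃m ∃n: 1 universal, 4 existential.

4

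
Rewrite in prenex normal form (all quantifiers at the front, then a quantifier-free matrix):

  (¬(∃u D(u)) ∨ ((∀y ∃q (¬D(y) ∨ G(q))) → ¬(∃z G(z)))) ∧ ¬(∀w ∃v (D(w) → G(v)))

First replace A → B with ¬A ∨ B.
  (¬(∃u D(u)) ∨ ¬(∀y ∃q (¬D(y) ∨ G(q))) ∨ ¬(∃z G(z))) ∧ ¬(∀w ∃v (¬D(w) ∨ G(v)))
Move each ¬ inward, flipping quantifiers it crosses:
  ((∀u ¬D(u)) ∨ (∃y ∀q (D(y) ∧ ¬G(q))) ∨ (∀z ¬G(z))) ∧ (∃w ∀v (D(w) ∧ ¬G(v)))
Pull the quantifiers to the front (each side's bound variable is not free in the other side):
  ∀u ∃y ∀q ∀z ∃w ∀v ((¬D(u) ∨ D(y) ∧ ¬G(q) ∨ ¬G(z)) ∧ D(w) ∧ ¬G(v))

∀u ∃y ∀q ∀z ∃w ∀v ((¬D(u) ∨ D(y) ∧ ¬G(q) ∨ ¬G(z)) ∧ D(w) ∧ ¬G(v))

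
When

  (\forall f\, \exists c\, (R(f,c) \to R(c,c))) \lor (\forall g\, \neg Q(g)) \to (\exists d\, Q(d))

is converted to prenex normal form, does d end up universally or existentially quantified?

existential

First replace A → B with ¬A ∨ B.
  \neg ((\forall f\, \exists c\, (\neg R(f,c) \lor R(c,c))) \lor (\forall g\, \neg Q(g))) \lor (\exists d\, Q(d))
Move each ¬ inward, flipping quantifiers it crosses:
  (\exists f\, \forall c\, (R(f,c) \land \neg R(c,c))) \land (\exists g\, Q(g)) \lor (\exists d\, Q(d))
All bound variables are already distinct, so no renaming is needed.
Pull the quantifiers to the front (each side's bound variable is not free in the other side):
  \exists f\, \forall c\, \exists g\, \exists d\, (R(f,c) \land \neg R(c,c) \land Q(g) \lor Q(d))
The quantifier \exists d sits under an even number of negations (counting the antecedent side of each →), so it remains existential.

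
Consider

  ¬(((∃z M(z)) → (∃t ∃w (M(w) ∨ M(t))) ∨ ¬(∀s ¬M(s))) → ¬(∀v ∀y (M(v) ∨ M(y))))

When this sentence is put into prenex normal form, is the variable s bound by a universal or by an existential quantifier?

First replace A → B with ¬A ∨ B.
  ¬(¬(¬(∃z M(z)) ∨ (∃t ∃w (M(w) ∨ M(t))) ∨ ¬(∀s ¬M(s))) ∨ ¬(∀v ∀y (M(v) ∨ M(y))))
Push ¬ through the quantifiers and connectives to reach negation normal form:
  ((∀z ¬M(z)) ∨ (∃t ∃w (M(w) ∨ M(t))) ∨ (∃s M(s))) ∧ (∀v ∀y (M(v) ∨ M(y)))
Extract every quantifier outward, since the variables are now distinct and don't occur free across branches:
  ∀z ∃t ∃w ∃s ∀v ∀y ((¬M(z) ∨ M(w) ∨ M(t) ∨ M(s)) ∧ (M(v) ∨ M(y)))
The quantifier ∀s sits under an odd number of negations (counting the antecedent side of each →), so it flips to ∃s.

existential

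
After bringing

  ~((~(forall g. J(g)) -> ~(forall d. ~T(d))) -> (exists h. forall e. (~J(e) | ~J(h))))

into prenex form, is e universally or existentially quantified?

existential

Eliminate → and ↔ using ¬ and ∨.
  ~(~(~~(forall g. J(g)) | ~(forall d. ~T(d))) | (exists h. forall e. (~J(e) | ~J(h))))
Drive negations inward (¬∀x A ≡ ∃x ¬A, ¬∃x A ≡ ∀x ¬A, De Morgan for ∧/∨):
  ((forall g. J(g)) | (exists d. T(d))) & (forall h. exists e. (J(e) & J(h)))
Extract every quantifier outward, since the variables are now distinct and don't occur free across branches:
  forall g. exists d. forall h. exists e. ((J(g) | T(d)) & J(e) & J(h))
The quantifier forall e sits under an odd number of negations (counting the antecedent side of each →), so it flips to exists e.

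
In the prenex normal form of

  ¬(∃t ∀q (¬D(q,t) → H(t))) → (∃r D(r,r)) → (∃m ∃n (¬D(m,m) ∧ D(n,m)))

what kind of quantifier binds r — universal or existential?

Eliminate → and ↔ using ¬ and ∨.
  ¬¬(∃t ∀q (¬¬D(q,t) ∨ H(t))) ∨ ¬(∃r D(r,r)) ∨ (∃m ∃n (¬D(m,m) ∧ D(n,m)))
Move each ¬ inward, flipping quantifiers it crosses:
  (∃t ∀q (D(q,t) ∨ H(t))) ∨ (∀r ¬D(r,r)) ∨ (∃m ∃n (¬D(m,m) ∧ D(n,m)))
Pull the quantifiers to the front (each side's bound variable is not free in the other side):
  ∃t ∀q ∀r ∃m ∃n (D(q,t) ∨ H(t) ∨ ¬D(r,r) ∨ ¬D(m,m) ∧ D(n,m))
The quantifier ∃r sits under an odd number of negations (counting the antecedent side of each →), so it flips to ∀r.

universal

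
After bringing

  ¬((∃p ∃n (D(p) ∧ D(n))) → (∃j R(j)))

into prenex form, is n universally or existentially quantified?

existential

Eliminate → and ↔ using ¬ and ∨.
  ¬(¬(∃p ∃n (D(p) ∧ D(n))) ∨ (∃j R(j)))
Drive negations inward (¬∀x A ≡ ∃x ¬A, ¬∃x A ≡ ∀x ¬A, De Morgan for ∧/∨):
  (∃p ∃n (D(p) ∧ D(n))) ∧ (∀j ¬R(j))
Pull the quantifiers to the front (each side's bound variable is not free in the other side):
  ∃p ∃n ∀j (D(p) ∧ D(n) ∧ ¬R(j))
The quantifier ∃n sits under an even number of negations (counting the antecedent side of each →), so it remains existential.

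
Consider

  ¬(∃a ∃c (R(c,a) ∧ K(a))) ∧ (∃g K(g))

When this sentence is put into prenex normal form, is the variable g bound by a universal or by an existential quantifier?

existential

Push ¬ through the quantifiers and connectives to reach negation normal form:
  (∀a ∀c (¬R(c,a) ∨ ¬K(a))) ∧ (∃g K(g))
All bound variables are already distinct, so no renaming is needed.
Finally move all quantifiers to the prefix:
  ∀a ∀c ∃g ((¬R(c,a) ∨ ¬K(a)) ∧ K(g))
The quantifier ∃g sits under an even number of negations, so it remains existential.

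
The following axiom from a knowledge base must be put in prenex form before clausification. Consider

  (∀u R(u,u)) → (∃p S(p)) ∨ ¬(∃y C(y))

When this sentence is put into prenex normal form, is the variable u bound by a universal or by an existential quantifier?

existential

Eliminate → and ↔ using ¬ and ∨.
  ¬(∀u R(u,u)) ∨ (∃p S(p)) ∨ ¬(∃y C(y))
Move each ¬ inward, flipping quantifiers it crosses:
  (∃u ¬R(u,u)) ∨ (∃p S(p)) ∨ (∀y ¬C(y))
Extract every quantifier outward, since the variables are now distinct and don't occur free across branches:
  ∃u ∃p ∀y (¬R(u,u) ∨ S(p) ∨ ¬C(y))
The quantifier ∀u sits under an odd number of negations (counting the antecedent side of each →), so it flips to ∃u.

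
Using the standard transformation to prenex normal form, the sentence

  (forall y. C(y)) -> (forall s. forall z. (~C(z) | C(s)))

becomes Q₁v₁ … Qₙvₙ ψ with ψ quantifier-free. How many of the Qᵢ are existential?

First replace A → B with ¬A ∨ B.
  ~(forall y. C(y)) | (forall s. forall z. (~C(z) | C(s)))
Push ¬ through the quantifiers and connectives to reach negation normal form:
  (exists y. ~C(y)) | (forall s. forall z. (~C(z) | C(s)))
All bound variables are already distinct, so no renaming is needed.
Extract every quantifier outward, since the variables are now distinct and don't occur free across branches:
  exists y. forall s. forall z. (~C(y) | ~C(z) | C(s))
The prefix is exists y forall s forall z: 2 universal, 1 existential.

1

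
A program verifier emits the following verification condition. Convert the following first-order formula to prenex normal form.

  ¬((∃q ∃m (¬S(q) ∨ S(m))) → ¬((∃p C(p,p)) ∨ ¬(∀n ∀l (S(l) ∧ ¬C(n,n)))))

∃q ∃m ∃p ∃n ∃l ((¬S(q) ∨ S(m)) ∧ (C(p,p) ∨ ¬S(l) ∨ C(n,n)))

Eliminate → and ↔ using ¬ and ∨.
  ¬(¬(∃q ∃m (¬S(q) ∨ S(m))) ∨ ¬((∃p C(p,p)) ∨ ¬(∀n ∀l (S(l) ∧ ¬C(n,n)))))
Move each ¬ inward, flipping quantifiers it crosses:
  (∃q ∃m (¬S(q) ∨ S(m))) ∧ ((∃p C(p,p)) ∨ (∃n ∃l (¬S(l) ∨ C(n,n))))
Extract every quantifier outward, since the variables are now distinct and don't occur free across branches:
  ∃q ∃m ∃p ∃n ∃l ((¬S(q) ∨ S(m)) ∧ (C(p,p) ∨ ¬S(l) ∨ C(n,n)))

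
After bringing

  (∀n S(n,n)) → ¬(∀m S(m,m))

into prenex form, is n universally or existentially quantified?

existential

First replace A → B with ¬A ∨ B.
  ¬(∀n S(n,n)) ∨ ¬(∀m S(m,m))
Drive negations inward (¬∀x A ≡ ∃x ¬A, ¬∃x A ≡ ∀x ¬A, De Morgan for ∧/∨):
  (∃n ¬S(n,n)) ∨ (∃m ¬S(m,m))
All bound variables are already distinct, so no renaming is needed.
Extract every quantifier outward, since the variables are now distinct and don't occur free across branches:
  ∃n ∃m (¬S(n,n) ∨ ¬S(m,m))
The quantifier ∀n sits under an odd number of negations (counting the antecedent side of each →), so it flips to ∃n.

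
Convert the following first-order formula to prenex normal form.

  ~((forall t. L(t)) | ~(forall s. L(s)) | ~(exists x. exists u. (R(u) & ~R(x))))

Move each ¬ inward, flipping quantifiers it crosses:
  (exists t. ~L(t)) & (forall s. L(s)) & (exists x. exists u. (R(u) & ~R(x)))
Pull the quantifiers to the front (each side's bound variable is not free in the other side):
  exists t. forall s. exists x. exists u. (~L(t) & L(s) & R(u) & ~R(x))

exists t. forall s. exists x. exists u. (~L(t) & L(s) & R(u) & ~R(x))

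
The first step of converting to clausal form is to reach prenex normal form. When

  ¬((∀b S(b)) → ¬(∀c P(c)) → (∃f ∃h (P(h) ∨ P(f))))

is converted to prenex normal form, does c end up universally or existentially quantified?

First replace A → B with ¬A ∨ B.
  ¬(¬(∀b S(b)) ∨ ¬¬(∀c P(c)) ∨ (∃f ∃h (P(h) ∨ P(f))))
Move each ¬ inward, flipping quantifiers it crosses:
  (∀b S(b)) ∧ (∃c ¬P(c)) ∧ (∀f ∀h (¬P(h) ∧ ¬P(f)))
All bound variables are already distinct, so no renaming is needed.
Extract every quantifier outward, since the variables are now distinct and don't occur free across branches:
  ∀b ∃c ∀f ∀h (S(b) ∧ ¬P(c) ∧ ¬P(h) ∧ ¬P(f))
The quantifier ∀c sits under an odd number of negations (counting the antecedent side of each →), so it flips to ∃c.

existential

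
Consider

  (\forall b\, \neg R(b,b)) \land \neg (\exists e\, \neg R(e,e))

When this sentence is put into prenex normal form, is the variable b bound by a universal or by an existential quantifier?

Drive negations inward (¬∀x A ≡ ∃x ¬A, ¬∃x A ≡ ∀x ¬A, De Morgan for ∧/∨):
  (\forall b\, \neg R(b,b)) \land (\forall e\, R(e,e))
Finally move all quantifiers to the prefix:
  \forall b\, \forall e\, (\neg R(b,b) \land R(e,e))
The quantifier \forall b sits under an even number of negations, so it remains universal.

universal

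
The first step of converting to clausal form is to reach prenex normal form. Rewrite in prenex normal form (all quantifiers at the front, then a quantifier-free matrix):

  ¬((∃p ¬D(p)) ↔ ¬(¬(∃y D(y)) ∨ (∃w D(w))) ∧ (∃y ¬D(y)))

First replace A → B with ¬A ∨ B; A ↔ B as (¬A ∨ B) ∧ (¬B ∨ A).
  ¬((¬(∃p ¬D(p)) ∨ ¬(¬(∃y D(y)) ∨ (∃w D(w))) ∧ (∃y ¬D(y))) ∧ (¬(¬(¬(∃y D(y)) ∨ (∃w D(w))) ∧ (∃y ¬D(y))) ∨ (∃p ¬D(p))))
Move each ¬ inward, flipping quantifiers it crosses:
  (∃p ¬D(p)) ∧ ((∀y ¬D(y)) ∨ (∃w D(w)) ∨ (∀y D(y))) ∨ (∃y D(y)) ∧ (∀w ¬D(w)) ∧ (∃y ¬D(y)) ∧ (∀p D(p))
Standardize variables apart so no two quantifiers bind the same name: y↦c, y↦t, w↦r, y↦v1, p↦v.
  (∃p ¬D(p)) ∧ ((∀y ¬D(y)) ∨ (∃w D(w)) ∨ (∀c D(c))) ∨ (∃t D(t)) ∧ (∀r ¬D(r)) ∧ (∃v1 ¬D(v1)) ∧ (∀v D(v))
Pull the quantifiers to the front (each side's bound variable is not free in the other side):
  ∃p ∀y ∃w ∀c ∃t ∀r ∃v1 ∀v (¬D(p) ∧ (¬D(y) ∨ D(w) ∨ D(c)) ∨ D(t) ∧ ¬D(r) ∧ ¬D(v1) ∧ D(v))

∃p ∀y ∃w ∀c ∃t ∀r ∃v1 ∀v (¬D(p) ∧ (¬D(y) ∨ D(w) ∨ D(c)) ∨ D(t) ∧ ¬D(r) ∧ ¬D(v1) ∧ D(v))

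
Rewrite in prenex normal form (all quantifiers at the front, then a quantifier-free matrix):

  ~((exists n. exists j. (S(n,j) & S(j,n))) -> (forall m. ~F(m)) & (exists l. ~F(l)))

exists n. exists j. exists m. forall l. (S(n,j) & S(j,n) & (F(m) | F(l)))

Rewrite implications/biconditionals: A → B as ¬A ∨ B.
  ~(~(exists n. exists j. (S(n,j) & S(j,n))) | (forall m. ~F(m)) & (exists l. ~F(l)))
Move each ¬ inward, flipping quantifiers it crosses:
  (exists n. exists j. (S(n,j) & S(j,n))) & ((exists m. F(m)) | (forall l. F(l)))
All bound variables are already distinct, so no renaming is needed.
Finally move all quantifiers to the prefix:
  exists n. exists j. exists m. forall l. (S(n,j) & S(j,n) & (F(m) | F(l)))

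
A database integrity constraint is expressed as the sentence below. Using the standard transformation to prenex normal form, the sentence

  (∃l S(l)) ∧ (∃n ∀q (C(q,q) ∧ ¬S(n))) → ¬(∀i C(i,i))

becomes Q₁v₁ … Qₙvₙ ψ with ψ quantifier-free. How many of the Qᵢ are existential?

2

Rewrite implications/biconditionals: A → B as ¬A ∨ B.
  ¬((∃l S(l)) ∧ (∃n ∀q (C(q,q) ∧ ¬S(n)))) ∨ ¬(∀i C(i,i))
Push ¬ through the quantifiers and connectives to reach negation normal form:
  (∀l ¬S(l)) ∨ (∀n ∃q (¬C(q,q) ∨ S(n))) ∨ (∃i ¬C(i,i))
Extract every quantifier outward, since the variables are now distinct and don't occur free across branches:
  ∀l ∀n ∃q ∃i (¬S(l) ∨ ¬C(q,q) ∨ S(n) ∨ ¬C(i,i))
The prefix is ∀l ∀n ∃q ∃i: 2 universal, 2 existential.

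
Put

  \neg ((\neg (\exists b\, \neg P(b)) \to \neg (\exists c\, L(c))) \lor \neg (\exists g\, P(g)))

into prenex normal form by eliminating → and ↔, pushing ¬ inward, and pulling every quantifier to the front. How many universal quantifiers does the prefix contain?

1

Eliminate → and ↔ using ¬ and ∨.
  \neg (\neg \neg (\exists b\, \neg P(b)) \lor \neg (\exists c\, L(c)) \lor \neg (\exists g\, P(g)))
Push ¬ through the quantifiers and connectives to reach negation normal form:
  (\forall b\, P(b)) \land (\exists c\, L(c)) \land (\exists g\, P(g))
Finally move all quantifiers to the prefix:
  \forall b\, \exists c\, \exists g\, (P(b) \land L(c) \land P(g))
The prefix is \forall b \exists c \exists g: 1 universal, 2 existential.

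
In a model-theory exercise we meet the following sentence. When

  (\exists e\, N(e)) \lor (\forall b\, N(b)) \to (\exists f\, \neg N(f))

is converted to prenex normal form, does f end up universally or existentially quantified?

existential

Eliminate → and ↔ using ¬ and ∨.
  \neg ((\exists e\, N(e)) \lor (\forall b\, N(b))) \lor (\exists f\, \neg N(f))
Push ¬ through the quantifiers and connectives to reach negation normal form:
  (\forall e\, \neg N(e)) \land (\exists b\, \neg N(b)) \lor (\exists f\, \neg N(f))
Pull the quantifiers to the front (each side's bound variable is not free in the other side):
  \forall e\, \exists b\, \exists f\, (\neg N(e) \land \neg N(b) \lor \neg N(f))
The quantifier \exists f sits under an even number of negations (counting the antecedent side of each →), so it remains existential.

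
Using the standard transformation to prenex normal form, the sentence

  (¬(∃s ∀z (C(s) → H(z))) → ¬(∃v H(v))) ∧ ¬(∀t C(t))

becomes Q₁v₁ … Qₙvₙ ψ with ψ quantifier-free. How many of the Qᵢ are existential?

Rewrite implications/biconditionals: A → B as ¬A ∨ B.
  (¬¬(∃s ∀z (¬C(s) ∨ H(z))) ∨ ¬(∃v H(v))) ∧ ¬(∀t C(t))
Move each ¬ inward, flipping quantifiers it crosses:
  ((∃s ∀z (¬C(s) ∨ H(z))) ∨ (∀v ¬H(v))) ∧ (∃t ¬C(t))
Extract every quantifier outward, since the variables are now distinct and don't occur free across branches:
  ∃s ∀z ∀v ∃t ((¬C(s) ∨ H(z) ∨ ¬H(v)) ∧ ¬C(t))
The prefix is ∃s ∀z ∀v ∃t: 2 universal, 2 existential.

2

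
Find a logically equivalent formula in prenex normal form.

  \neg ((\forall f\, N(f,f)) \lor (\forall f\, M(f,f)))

\exists f\, \exists v\, (\neg N(f,f) \land \neg M(v,v))

Drive negations inward (¬∀x A ≡ ∃x ¬A, ¬∃x A ≡ ∀x ¬A, De Morgan for ∧/∨):
  (\exists f\, \neg N(f,f)) \land (\exists f\, \neg M(f,f))
Rename bound variables to avoid capture: f↦v.
  (\exists f\, \neg N(f,f)) \land (\exists v\, \neg M(v,v))
Extract every quantifier outward, since the variables are now distinct and don't occur free across branches:
  \exists f\, \exists v\, (\neg N(f,f) \land \neg M(v,v))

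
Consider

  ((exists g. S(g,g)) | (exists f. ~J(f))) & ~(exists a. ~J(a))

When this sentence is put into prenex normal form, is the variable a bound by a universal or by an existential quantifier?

Push ¬ through the quantifiers and connectives to reach negation normal form:
  ((exists g. S(g,g)) | (exists f. ~J(f))) & (forall a. J(a))
Finally move all quantifiers to the prefix:
  exists g. exists f. forall a. ((S(g,g) | ~J(f)) & J(a))
The quantifier exists a sits under an odd number of negations, so it flips to forall a.

universal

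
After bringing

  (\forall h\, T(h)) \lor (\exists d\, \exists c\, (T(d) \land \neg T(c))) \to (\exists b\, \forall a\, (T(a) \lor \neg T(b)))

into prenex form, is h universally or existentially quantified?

Rewrite implications/biconditionals: A → B as ¬A ∨ B.
  \neg ((\forall h\, T(h)) \lor (\exists d\, \exists c\, (T(d) \land \neg T(c)))) \lor (\exists b\, \forall a\, (T(a) \lor \neg T(b)))
Drive negations inward (¬∀x A ≡ ∃x ¬A, ¬∃x A ≡ ∀x ¬A, De Morgan for ∧/∨):
  (\exists h\, \neg T(h)) \land (\forall d\, \forall c\, (\neg T(d) \lor T(c))) \lor (\exists b\, \forall a\, (T(a) \lor \neg T(b)))
Pull the quantifiers to the front (each side's bound variable is not free in the other side):
  \exists h\, \forall d\, \forall c\, \exists b\, \forall a\, (\neg T(h) \land (\neg T(d) \lor T(c)) \lor T(a) \lor \neg T(b))
The quantifier \forall h sits under an odd number of negations (counting the antecedent side of each →), so it flips to \exists h.

existential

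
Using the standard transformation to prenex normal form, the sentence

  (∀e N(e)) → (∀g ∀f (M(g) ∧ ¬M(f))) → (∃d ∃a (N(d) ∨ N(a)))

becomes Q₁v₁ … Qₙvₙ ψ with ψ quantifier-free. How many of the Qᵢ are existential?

5

Rewrite implications/biconditionals: A → B as ¬A ∨ B.
  ¬(∀e N(e)) ∨ ¬(∀g ∀f (M(g) ∧ ¬M(f))) ∨ (∃d ∃a (N(d) ∨ N(a)))
Move each ¬ inward, flipping quantifiers it crosses:
  (∃e ¬N(e)) ∨ (∃g ∃f (¬M(g) ∨ M(f))) ∨ (∃d ∃a (N(d) ∨ N(a)))
Extract every quantifier outward, since the variables are now distinct and don't occur free across branches:
  ∃e ∃g ∃f ∃d ∃a (¬N(e) ∨ ¬M(g) ∨ M(f) ∨ N(d) ∨ N(a))
The prefix is ∃e ∃g ∃f ∃d ∃a: 0 universal, 5 existential.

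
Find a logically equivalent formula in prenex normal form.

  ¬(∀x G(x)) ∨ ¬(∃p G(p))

∃x ∀p (¬G(x) ∨ ¬G(p))

Drive negations inward (¬∀x A ≡ ∃x ¬A, ¬∃x A ≡ ∀x ¬A, De Morgan for ∧/∨):
  (∃x ¬G(x)) ∨ (∀p ¬G(p))
Pull the quantifiers to the front (each side's bound variable is not free in the other side):
  ∃x ∀p (¬G(x) ∨ ¬G(p))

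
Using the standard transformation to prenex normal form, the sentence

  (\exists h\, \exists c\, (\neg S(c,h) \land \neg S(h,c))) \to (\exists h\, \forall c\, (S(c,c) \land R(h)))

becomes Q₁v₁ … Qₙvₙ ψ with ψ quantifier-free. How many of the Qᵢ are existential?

First replace A → B with ¬A ∨ B.
  \neg (\exists h\, \exists c\, (\neg S(c,h) \land \neg S(h,c))) \lor (\exists h\, \forall c\, (S(c,c) \land R(h)))
Move each ¬ inward, flipping quantifiers it crosses:
  (\forall h\, \forall c\, (S(c,h) \lor S(h,c))) \lor (\exists h\, \forall c\, (S(c,c) \land R(h)))
Standardize variables apart so no two quantifiers bind the same name: h↦y, c↦z1.
  (\forall h\, \forall c\, (S(c,h) \lor S(h,c))) \lor (\exists y\, \forall z1\, (S(z1,z1) \land R(y)))
Extract every quantifier outward, since the variables are now distinct and don't occur free across branches:
  \forall h\, \forall c\, \exists y\, \forall z1\, (S(c,h) \lor S(h,c) \lor S(z1,z1) \land R(y))
The prefix is \forall h \forall c \exists y \forall z1: 3 universal, 1 existential.

1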